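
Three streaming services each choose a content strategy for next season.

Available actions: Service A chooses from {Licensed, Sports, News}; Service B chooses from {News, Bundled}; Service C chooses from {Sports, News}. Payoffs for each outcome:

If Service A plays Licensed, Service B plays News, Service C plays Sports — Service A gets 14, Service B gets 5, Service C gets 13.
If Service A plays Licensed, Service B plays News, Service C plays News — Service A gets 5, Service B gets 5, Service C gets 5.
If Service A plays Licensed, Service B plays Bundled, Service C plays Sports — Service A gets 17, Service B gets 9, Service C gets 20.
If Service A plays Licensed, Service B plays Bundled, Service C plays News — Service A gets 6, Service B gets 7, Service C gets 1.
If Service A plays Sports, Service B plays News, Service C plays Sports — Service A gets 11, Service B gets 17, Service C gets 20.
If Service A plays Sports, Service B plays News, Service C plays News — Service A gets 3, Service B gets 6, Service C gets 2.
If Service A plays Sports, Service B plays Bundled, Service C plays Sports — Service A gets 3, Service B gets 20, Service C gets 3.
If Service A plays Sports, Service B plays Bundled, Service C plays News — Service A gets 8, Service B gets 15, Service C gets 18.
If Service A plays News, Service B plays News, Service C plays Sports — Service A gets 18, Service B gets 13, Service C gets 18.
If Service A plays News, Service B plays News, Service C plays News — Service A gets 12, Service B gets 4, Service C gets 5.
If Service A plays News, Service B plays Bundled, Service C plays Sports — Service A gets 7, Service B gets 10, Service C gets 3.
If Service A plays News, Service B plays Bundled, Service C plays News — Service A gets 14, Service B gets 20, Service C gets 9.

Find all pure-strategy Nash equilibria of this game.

The pure Nash equilibria are (Licensed, Bundled, Sports); (News, News, Sports); (News, Bundled, News).

For each player, find the best response to each opponent profile; mutual best responses are the pure NE.
Service A against (News, Sports): payoffs 14, 11, 18 → best response News.
Service A against (News, News): payoffs 5, 3, 12 → best response News.
Service A against (Bundled, Sports): payoffs 17, 3, 7 → best response Licensed.
Service A against (Bundled, News): payoffs 6, 8, 14 → best response News.
Service B against (Licensed, Sports): payoffs 5, 9 → best response Bundled.
Service B against (Licensed, News): payoffs 5, 7 → best response Bundled.
Service B against (Sports, Sports): payoffs 17, 20 → best response Bundled.
Service B against (Sports, News): payoffs 6, 15 → best response Bundled.
Service B against (News, Sports): payoffs 13, 10 → best response News.
Service B against (News, News): payoffs 4, 20 → best response Bundled.
Service C against (Licensed, News): payoffs 13, 5 → best response Sports.
Service C against (Licensed, Bundled): payoffs 20, 1 → best response Sports.
Service C against (Sports, News): payoffs 20, 2 → best response Sports.
Service C against (Sports, Bundled): payoffs 3, 18 → best response News.
Service C against (News, News): payoffs 18, 5 → best response Sports.
Service C against (News, Bundled): payoffs 3, 9 → best response News.
Mutual best responses: (Licensed, Bundled, Sports); (News, News, Sports); (News, Bundled, News).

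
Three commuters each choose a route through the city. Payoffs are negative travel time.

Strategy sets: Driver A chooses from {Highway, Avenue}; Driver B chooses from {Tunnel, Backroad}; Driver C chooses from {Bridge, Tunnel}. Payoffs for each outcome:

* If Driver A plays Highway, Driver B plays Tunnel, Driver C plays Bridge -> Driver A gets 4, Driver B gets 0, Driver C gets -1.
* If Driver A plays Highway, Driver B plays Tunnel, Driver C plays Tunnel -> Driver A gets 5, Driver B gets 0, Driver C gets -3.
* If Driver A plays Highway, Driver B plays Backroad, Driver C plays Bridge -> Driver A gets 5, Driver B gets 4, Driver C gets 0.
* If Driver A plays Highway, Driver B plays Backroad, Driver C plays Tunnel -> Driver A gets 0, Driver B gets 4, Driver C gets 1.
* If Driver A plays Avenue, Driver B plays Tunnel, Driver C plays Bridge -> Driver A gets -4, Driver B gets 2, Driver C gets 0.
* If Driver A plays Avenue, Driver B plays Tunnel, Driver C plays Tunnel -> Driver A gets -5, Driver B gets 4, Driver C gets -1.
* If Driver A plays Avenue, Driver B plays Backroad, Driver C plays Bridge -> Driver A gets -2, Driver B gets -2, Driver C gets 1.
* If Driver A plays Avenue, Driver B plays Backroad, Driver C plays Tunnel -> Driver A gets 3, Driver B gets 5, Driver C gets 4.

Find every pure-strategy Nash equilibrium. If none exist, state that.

(Avenue, Backroad, Tunnel)

(Highway, Tunnel, Bridge): Driver B can switch to Backroad (0 → 4). Not NE.
(Highway, Tunnel, Tunnel): Driver B can switch to Backroad (0 → 4). Not NE.
(Highway, Backroad, Bridge): Driver C can switch to Tunnel (0 → 1). Not NE.
(Highway, Backroad, Tunnel): Driver A can switch to Avenue (0 → 3). Not NE.
(Avenue, Tunnel, Bridge): Driver A can switch to Highway (-4 → 4). Not NE.
(Avenue, Tunnel, Tunnel): Driver A can switch to Highway (-5 → 5). Not NE.
(Avenue, Backroad, Bridge): Driver A can switch to Highway (-2 → 5). Not NE.
(Avenue, Backroad, Tunnel): Driver A gets 3, best alternative 0; Driver B gets 5, best alternative 4; Driver C gets 4, best alternative 1. No profitable deviation — NE.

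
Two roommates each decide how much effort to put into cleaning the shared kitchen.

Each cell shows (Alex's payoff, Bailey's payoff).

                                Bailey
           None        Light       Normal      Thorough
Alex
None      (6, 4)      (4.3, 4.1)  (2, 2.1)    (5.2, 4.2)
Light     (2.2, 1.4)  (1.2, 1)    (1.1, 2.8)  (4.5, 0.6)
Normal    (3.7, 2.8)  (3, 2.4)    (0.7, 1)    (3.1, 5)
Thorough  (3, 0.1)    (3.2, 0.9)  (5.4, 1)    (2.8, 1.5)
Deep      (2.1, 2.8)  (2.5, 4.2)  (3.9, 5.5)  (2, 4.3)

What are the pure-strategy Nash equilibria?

Pure NE: (None, Thorough)

Mark each player's best response to every combination of opponents' strategies; a profile where every player is best-responding is a pure Nash equilibrium.
Alex against None: payoffs 6, 2.2, 3.7, 3, 2.1 → best response None.
Alex against Light: payoffs 4.3, 1.2, 3, 3.2, 2.5 → best response None.
Alex against Normal: payoffs 2, 1.1, 0.7, 5.4, 3.9 → best response Thorough.
Alex against Thorough: payoffs 5.2, 4.5, 3.1, 2.8, 2 → best response None.
Bailey against None: payoffs 4, 4.1, 2.1, 4.2 → best response Thorough.
Bailey against Light: payoffs 1.4, 1, 2.8, 0.6 → best response Normal.
Bailey against Normal: payoffs 2.8, 2.4, 1, 5 → best response Thorough.
Bailey against Thorough: payoffs 0.1, 0.9, 1, 1.5 → best response Thorough.
Bailey against Deep: payoffs 2.8, 4.2, 5.5, 4.3 → best response Normal.
Mutual best responses: (None, Thorough).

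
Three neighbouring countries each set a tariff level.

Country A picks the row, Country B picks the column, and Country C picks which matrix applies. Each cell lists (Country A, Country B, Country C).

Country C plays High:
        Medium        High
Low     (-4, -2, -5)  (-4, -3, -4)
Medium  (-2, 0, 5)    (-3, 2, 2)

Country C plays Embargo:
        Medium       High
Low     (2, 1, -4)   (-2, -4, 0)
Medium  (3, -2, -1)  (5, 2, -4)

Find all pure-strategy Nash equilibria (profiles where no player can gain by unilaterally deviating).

The unique pure-strategy Nash equilibrium is (Medium, High, High).

Country A against (Medium, High): payoffs -4, -2 → best response Medium.
Country A against (Medium, Embargo): payoffs 2, 3 → best response Medium.
Country A against (High, High): payoffs -4, -3 → best response Medium.
Country A against (High, Embargo): payoffs -2, 5 → best response Medium.
Country B against (Low, High): payoffs -2, -3 → best response Medium.
Country B against (Low, Embargo): payoffs 1, -4 → best response Medium.
Country B against (Medium, High): payoffs 0, 2 → best response High.
Country B against (Medium, Embargo): payoffs -2, 2 → best response High.
Country C against (Low, Medium): payoffs -5, -4 → best response Embargo.
Country C against (Low, High): payoffs -4, 0 → best response Embargo.
Country C against (Medium, Medium): payoffs 5, -1 → best response High.
Country C against (Medium, High): payoffs 2, -4 → best response High.
Mutual best responses: (Medium, High, High).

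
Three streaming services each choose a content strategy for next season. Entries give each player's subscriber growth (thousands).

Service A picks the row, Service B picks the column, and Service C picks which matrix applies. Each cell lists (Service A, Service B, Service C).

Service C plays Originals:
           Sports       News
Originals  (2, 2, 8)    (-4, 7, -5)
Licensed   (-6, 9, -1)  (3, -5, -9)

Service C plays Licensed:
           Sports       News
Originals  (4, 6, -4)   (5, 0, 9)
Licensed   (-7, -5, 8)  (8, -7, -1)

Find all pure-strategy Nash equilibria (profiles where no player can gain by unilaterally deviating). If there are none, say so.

There is no pure-strategy Nash equilibrium.

Check each profile: it is a Nash equilibrium iff no player can strictly gain by switching unilaterally.
(Originals, Sports, Originals): Service B can switch to News (2 → 7). Not NE.
(Originals, Sports, Licensed): Service C can switch to Originals (-4 → 8). Not NE.
(Originals, News, Originals): Service A can switch to Licensed (-4 → 3). Not NE.
(Originals, News, Licensed): Service A can switch to Licensed (5 → 8). Not NE.
(Licensed, Sports, Originals): Service A can switch to Originals (-6 → 2). Not NE.
(Licensed, Sports, Licensed): Service A can switch to Originals (-7 → 4). Not NE.
(The remaining 2 profiles each have a profitable deviation by the same check.)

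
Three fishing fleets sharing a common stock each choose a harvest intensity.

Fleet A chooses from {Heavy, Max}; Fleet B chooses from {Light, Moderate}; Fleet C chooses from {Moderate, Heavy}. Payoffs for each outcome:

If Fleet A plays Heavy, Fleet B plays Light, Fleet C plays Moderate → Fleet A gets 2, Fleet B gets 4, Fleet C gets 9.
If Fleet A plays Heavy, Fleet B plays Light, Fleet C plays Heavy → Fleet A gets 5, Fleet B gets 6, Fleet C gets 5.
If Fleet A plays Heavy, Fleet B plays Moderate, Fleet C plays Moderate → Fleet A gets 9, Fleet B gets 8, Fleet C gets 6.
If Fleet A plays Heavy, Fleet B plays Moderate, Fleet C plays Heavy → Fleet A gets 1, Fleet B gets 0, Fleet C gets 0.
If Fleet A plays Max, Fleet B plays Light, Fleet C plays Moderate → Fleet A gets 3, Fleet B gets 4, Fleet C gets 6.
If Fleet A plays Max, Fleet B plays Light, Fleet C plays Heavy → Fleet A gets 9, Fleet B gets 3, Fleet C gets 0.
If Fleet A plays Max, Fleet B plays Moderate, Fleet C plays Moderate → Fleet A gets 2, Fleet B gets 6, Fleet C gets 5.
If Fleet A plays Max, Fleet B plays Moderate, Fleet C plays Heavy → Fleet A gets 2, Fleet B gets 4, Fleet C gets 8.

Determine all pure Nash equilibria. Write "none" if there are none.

The pure Nash equilibria are (Heavy, Moderate, Moderate); (Max, Moderate, Heavy).

Fleet A against (Light, Moderate): payoffs 2, 3 → best response Max.
Fleet A against (Light, Heavy): payoffs 5, 9 → best response Max.
Fleet A against (Moderate, Moderate): payoffs 9, 2 → best response Heavy.
Fleet A against (Moderate, Heavy): payoffs 1, 2 → best response Max.
Fleet B against (Heavy, Moderate): payoffs 4, 8 → best response Moderate.
Fleet B against (Heavy, Heavy): payoffs 6, 0 → best response Light.
Fleet B against (Max, Moderate): payoffs 4, 6 → best response Moderate.
Fleet B against (Max, Heavy): payoffs 3, 4 → best response Moderate.
Fleet C against (Heavy, Light): payoffs 9, 5 → best response Moderate.
Fleet C against (Heavy, Moderate): payoffs 6, 0 → best response Moderate.
Fleet C against (Max, Light): payoffs 6, 0 → best response Moderate.
Fleet C against (Max, Moderate): payoffs 5, 8 → best response Heavy.
Mutual best responses: (Heavy, Moderate, Moderate); (Max, Moderate, Heavy).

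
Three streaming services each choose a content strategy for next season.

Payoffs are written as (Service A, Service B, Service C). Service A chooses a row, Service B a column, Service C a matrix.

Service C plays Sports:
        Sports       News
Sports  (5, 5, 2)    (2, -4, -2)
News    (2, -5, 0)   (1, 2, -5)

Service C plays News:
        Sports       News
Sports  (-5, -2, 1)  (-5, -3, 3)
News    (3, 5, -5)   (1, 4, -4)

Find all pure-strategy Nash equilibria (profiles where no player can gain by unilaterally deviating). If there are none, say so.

For each strategy profile, look for a profitable unilateral deviation.
(Sports, Sports, Sports): Service A gets 5, best alternative 2; Service B gets 5, best alternative -4; Service C gets 2, best alternative 1. No profitable deviation — NE.
(Sports, Sports, News): Service A can switch to News (-5 → 3). Not NE.
(Sports, News, Sports): Service B can switch to Sports (-4 → 5). Not NE.
(Sports, News, News): Service A can switch to News (-5 → 1). Not NE.
(News, Sports, Sports): Service A can switch to Sports (2 → 5). Not NE.
(News, Sports, News): Service C can switch to Sports (-5 → 0). Not NE.
(News, News, Sports): Service A can switch to Sports (1 → 2). Not NE.
(News, News, News): Service B can switch to Sports (4 → 5). Not NE.

(Sports, Sports, Sports)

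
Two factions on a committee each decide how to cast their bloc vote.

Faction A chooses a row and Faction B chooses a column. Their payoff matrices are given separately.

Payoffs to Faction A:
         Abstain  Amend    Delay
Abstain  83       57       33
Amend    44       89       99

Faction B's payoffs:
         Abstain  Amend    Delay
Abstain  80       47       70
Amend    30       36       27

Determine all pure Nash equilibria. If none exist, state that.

Check each profile: it is a Nash equilibrium iff no player can strictly gain by switching unilaterally.
(Abstain, Abstain): Faction A gets 83, best alternative 44; Faction B gets 80, best alternative 70. No profitable deviation — NE.
(Abstain, Amend): Faction A can switch to Amend (57 → 89). Not NE.
(Abstain, Delay): Faction A can switch to Amend (33 → 99). Not NE.
(Amend, Abstain): Faction A can switch to Abstain (44 → 83). Not NE.
(Amend, Amend): Faction A gets 89, best alternative 57; Faction B gets 36, best alternative 30. No profitable deviation — NE.
(Amend, Delay): Faction B can switch to Abstain (27 → 30). Not NE.

Pure-strategy Nash equilibria: (Abstain, Abstain), (Amend, Amend)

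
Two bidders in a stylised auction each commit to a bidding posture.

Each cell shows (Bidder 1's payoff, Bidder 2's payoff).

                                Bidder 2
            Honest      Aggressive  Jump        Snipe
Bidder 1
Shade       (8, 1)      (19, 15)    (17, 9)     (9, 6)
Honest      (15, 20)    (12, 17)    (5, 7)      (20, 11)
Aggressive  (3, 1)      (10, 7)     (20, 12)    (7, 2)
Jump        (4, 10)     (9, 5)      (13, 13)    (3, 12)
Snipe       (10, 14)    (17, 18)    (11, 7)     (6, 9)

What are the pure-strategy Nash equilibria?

The pure Nash equilibria are (Shade, Aggressive), (Honest, Honest), (Aggressive, Jump).

(Shade, Honest): Bidder 1 can switch to Honest (8 → 15). Not NE.
(Shade, Aggressive): Bidder 1 gets 19, best alternative 17; Bidder 2 gets 15, best alternative 9. No profitable deviation — NE.
(Shade, Jump): Bidder 1 can switch to Aggressive (17 → 20). Not NE.
(Shade, Snipe): Bidder 1 can switch to Honest (9 → 20). Not NE.
(Honest, Honest): Bidder 1 gets 15, best alternative 10; Bidder 2 gets 20, best alternative 17. No profitable deviation — NE.
(Honest, Aggressive): Bidder 1 can switch to Shade (12 → 19). Not NE.
(Honest, Jump): Bidder 1 can switch to Shade (5 → 17). Not NE.
(Honest, Snipe): Bidder 2 can switch to Honest (11 → 20). Not NE.
(Aggressive, Honest): Bidder 1 can switch to Shade (3 → 8). Not NE.
(Aggressive, Aggressive): Bidder 1 can switch to Shade (10 → 19). Not NE.
(Aggressive, Jump): Bidder 1 gets 20, best alternative 17; Bidder 2 gets 12, best alternative 7. No profitable deviation — NE.
(Aggressive, Snipe): Bidder 1 can switch to Shade (7 → 9). Not NE.
(Jump, Honest): Bidder 1 can switch to Shade (4 → 8). Not NE.
(The remaining 7 profiles each have a profitable deviation by the same check.)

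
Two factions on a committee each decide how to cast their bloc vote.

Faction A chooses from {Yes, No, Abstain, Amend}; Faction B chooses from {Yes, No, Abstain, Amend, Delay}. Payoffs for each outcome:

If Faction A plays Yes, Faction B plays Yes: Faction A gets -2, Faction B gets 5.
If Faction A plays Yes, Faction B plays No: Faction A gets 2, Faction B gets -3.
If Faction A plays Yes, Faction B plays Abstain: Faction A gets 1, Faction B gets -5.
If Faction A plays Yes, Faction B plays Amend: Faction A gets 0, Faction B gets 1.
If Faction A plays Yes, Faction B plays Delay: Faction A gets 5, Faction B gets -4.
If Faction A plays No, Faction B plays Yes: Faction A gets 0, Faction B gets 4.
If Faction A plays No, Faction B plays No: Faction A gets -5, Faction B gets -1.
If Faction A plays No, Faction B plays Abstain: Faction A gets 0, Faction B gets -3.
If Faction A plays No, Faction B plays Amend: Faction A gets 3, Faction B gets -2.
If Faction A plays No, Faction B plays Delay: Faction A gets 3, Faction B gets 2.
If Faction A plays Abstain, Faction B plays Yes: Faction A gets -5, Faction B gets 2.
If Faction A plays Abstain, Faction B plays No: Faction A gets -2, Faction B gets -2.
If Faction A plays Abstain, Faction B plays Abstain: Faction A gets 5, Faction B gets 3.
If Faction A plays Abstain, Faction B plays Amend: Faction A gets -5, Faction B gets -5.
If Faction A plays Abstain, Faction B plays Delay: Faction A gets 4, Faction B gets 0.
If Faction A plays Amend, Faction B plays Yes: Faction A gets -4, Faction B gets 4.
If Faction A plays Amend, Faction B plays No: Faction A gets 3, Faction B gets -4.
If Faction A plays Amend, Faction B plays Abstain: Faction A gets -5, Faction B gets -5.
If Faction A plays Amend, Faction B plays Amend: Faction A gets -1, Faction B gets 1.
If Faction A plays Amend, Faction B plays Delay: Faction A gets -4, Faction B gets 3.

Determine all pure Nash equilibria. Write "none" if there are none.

(No, Yes); (Abstain, Abstain)

(Yes, Yes): Faction A can switch to No (-2 → 0). Not NE.
(Yes, No): Faction A can switch to Amend (2 → 3). Not NE.
(Yes, Abstain): Faction A can switch to Abstain (1 → 5). Not NE.
(Yes, Amend): Faction A can switch to No (0 → 3). Not NE.
(Yes, Delay): Faction B can switch to Yes (-4 → 5). Not NE.
(No, Yes): Faction A gets 0, best alternative -2; Faction B gets 4, best alternative 2. No profitable deviation — NE.
(No, No): Faction A can switch to Yes (-5 → 2). Not NE.
(No, Abstain): Faction A can switch to Yes (0 → 1). Not NE.
(No, Amend): Faction B can switch to Yes (-2 → 4). Not NE.
(No, Delay): Faction A can switch to Yes (3 → 5). Not NE.
(Abstain, Yes): Faction A can switch to Yes (-5 → -2). Not NE.
(Abstain, Abstain): Faction A gets 5, best alternative 1; Faction B gets 3, best alternative 2. No profitable deviation — NE.
(The remaining 8 profiles each have a profitable deviation by the same check.)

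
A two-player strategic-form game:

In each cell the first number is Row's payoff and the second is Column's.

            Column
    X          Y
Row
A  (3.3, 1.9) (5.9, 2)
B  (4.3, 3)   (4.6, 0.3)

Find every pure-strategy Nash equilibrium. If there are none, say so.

(A, Y), (B, X)

Row against X: payoffs 3.3, 4.3 → best response B.
Row against Y: payoffs 5.9, 4.6 → best response A.
Column against A: payoffs 1.9, 2 → best response Y.
Column against B: payoffs 3, 0.3 → best response X.
Mutual best responses: (A, Y); (B, X).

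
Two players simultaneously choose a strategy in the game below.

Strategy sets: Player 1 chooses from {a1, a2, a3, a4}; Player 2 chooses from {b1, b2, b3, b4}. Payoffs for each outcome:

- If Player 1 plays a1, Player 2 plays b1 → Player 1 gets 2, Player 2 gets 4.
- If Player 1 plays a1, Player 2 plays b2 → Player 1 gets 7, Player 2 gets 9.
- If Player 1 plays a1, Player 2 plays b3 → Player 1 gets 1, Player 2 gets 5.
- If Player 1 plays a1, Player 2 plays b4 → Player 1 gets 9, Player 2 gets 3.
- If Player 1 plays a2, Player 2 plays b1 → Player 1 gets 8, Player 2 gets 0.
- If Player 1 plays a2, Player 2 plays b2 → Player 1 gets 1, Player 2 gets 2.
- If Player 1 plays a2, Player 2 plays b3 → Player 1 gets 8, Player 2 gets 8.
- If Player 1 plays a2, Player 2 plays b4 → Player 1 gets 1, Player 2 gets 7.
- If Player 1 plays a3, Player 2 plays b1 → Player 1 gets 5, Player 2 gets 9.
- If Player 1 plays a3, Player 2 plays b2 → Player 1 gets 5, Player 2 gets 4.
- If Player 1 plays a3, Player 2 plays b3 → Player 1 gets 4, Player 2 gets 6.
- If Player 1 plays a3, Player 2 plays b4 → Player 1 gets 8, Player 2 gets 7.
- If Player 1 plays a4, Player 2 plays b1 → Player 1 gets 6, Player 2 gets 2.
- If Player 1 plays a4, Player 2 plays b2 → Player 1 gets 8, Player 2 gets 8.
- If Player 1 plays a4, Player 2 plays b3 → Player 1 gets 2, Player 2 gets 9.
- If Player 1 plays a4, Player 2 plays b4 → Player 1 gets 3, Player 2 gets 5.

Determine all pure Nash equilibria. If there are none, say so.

Player 1 against b1: payoffs 2, 8, 5, 6 → best response a2.
Player 1 against b2: payoffs 7, 1, 5, 8 → best response a4.
Player 1 against b3: payoffs 1, 8, 4, 2 → best response a2.
Player 1 against b4: payoffs 9, 1, 8, 3 → best response a1.
Player 2 against a1: payoffs 4, 9, 5, 3 → best response b2.
Player 2 against a2: payoffs 0, 2, 8, 7 → best response b3.
Player 2 against a3: payoffs 9, 4, 6, 7 → best response b1.
Player 2 against a4: payoffs 2, 8, 9, 5 → best response b3.
Mutual best responses: (a2, b3).

(a2, b3)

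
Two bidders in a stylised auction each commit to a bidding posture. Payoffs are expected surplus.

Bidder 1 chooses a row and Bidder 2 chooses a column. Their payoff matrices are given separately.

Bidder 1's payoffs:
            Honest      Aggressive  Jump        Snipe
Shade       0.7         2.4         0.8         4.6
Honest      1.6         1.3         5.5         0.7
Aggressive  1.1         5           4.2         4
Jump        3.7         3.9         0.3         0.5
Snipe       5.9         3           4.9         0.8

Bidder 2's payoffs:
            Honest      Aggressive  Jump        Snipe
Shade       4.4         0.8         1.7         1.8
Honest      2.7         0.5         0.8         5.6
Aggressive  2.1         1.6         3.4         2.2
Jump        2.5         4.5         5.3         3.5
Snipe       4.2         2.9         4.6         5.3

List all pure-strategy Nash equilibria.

(Shade, Honest): Bidder 1 can switch to Honest (0.7 → 1.6). Not NE.
(Shade, Aggressive): Bidder 1 can switch to Aggressive (2.4 → 5). Not NE.
(Shade, Jump): Bidder 1 can switch to Honest (0.8 → 5.5). Not NE.
(Shade, Snipe): Bidder 2 can switch to Honest (1.8 → 4.4). Not NE.
(Honest, Honest): Bidder 1 can switch to Jump (1.6 → 3.7). Not NE.
(Honest, Aggressive): Bidder 1 can switch to Shade (1.3 → 2.4). Not NE.
(Honest, Jump): Bidder 2 can switch to Honest (0.8 → 2.7). Not NE.
(Honest, Snipe): Bidder 1 can switch to Shade (0.7 → 4.6). Not NE.
(Aggressive, Honest): Bidder 1 can switch to Honest (1.1 → 1.6). Not NE.
(Aggressive, Aggressive): Bidder 2 can switch to Honest (1.6 → 2.1). Not NE.
(The remaining 10 profiles each have a profitable deviation by the same check.)

none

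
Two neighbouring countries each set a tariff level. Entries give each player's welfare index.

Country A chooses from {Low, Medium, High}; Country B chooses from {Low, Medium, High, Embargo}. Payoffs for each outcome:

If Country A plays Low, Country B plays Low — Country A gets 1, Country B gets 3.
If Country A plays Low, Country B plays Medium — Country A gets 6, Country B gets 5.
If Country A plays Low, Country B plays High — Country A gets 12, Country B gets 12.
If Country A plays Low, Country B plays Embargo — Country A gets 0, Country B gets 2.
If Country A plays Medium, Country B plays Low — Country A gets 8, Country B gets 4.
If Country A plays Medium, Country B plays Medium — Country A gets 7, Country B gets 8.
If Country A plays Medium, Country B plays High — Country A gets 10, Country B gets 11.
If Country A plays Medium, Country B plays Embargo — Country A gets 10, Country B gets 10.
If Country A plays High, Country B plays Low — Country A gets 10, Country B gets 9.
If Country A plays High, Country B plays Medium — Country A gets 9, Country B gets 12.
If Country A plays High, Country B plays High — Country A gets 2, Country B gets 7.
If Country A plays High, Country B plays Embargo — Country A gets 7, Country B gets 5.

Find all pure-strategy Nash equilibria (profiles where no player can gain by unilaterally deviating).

(Low, High), (High, Medium)

(Low, Low): Country A can switch to Medium (1 → 8). Not NE.
(Low, Medium): Country A can switch to Medium (6 → 7). Not NE.
(Low, High): Country A gets 12, best alternative 10; Country B gets 12, best alternative 5. No profitable deviation — NE.
(Low, Embargo): Country A can switch to Medium (0 → 10). Not NE.
(Medium, Low): Country A can switch to High (8 → 10). Not NE.
(Medium, Medium): Country A can switch to High (7 → 9). Not NE.
(Medium, High): Country A can switch to Low (10 → 12). Not NE.
(High, Medium): Country A gets 9, best alternative 7; Country B gets 12, best alternative 9. No profitable deviation — NE.
(The remaining 4 profiles each have a profitable deviation by the same check.)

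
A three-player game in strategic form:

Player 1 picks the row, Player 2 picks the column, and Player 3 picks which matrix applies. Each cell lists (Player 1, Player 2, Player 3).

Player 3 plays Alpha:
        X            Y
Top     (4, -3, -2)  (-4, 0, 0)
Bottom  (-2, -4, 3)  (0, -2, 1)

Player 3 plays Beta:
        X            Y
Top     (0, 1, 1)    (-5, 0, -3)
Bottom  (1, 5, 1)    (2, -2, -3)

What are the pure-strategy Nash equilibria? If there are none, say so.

Mark each player's best response to every combination of opponents' strategies; a profile where every player is best-responding is a pure Nash equilibrium.
Player 1 against (X, Alpha): payoffs 4, -2 → best response Top.
Player 1 against (X, Beta): payoffs 0, 1 → best response Bottom.
Player 1 against (Y, Alpha): payoffs -4, 0 → best response Bottom.
Player 1 against (Y, Beta): payoffs -5, 2 → best response Bottom.
Player 2 against (Top, Alpha): payoffs -3, 0 → best response Y.
Player 2 against (Top, Beta): payoffs 1, 0 → best response X.
Player 2 against (Bottom, Alpha): payoffs -4, -2 → best response Y.
Player 2 against (Bottom, Beta): payoffs 5, -2 → best response X.
Player 3 against (Top, X): payoffs -2, 1 → best response Beta.
Player 3 against (Top, Y): payoffs 0, -3 → best response Alpha.
Player 3 against (Bottom, X): payoffs 3, 1 → best response Alpha.
Player 3 against (Bottom, Y): payoffs 1, -3 → best response Alpha.
Mutual best responses: (Bottom, Y, Alpha).

The unique pure-strategy Nash equilibrium is (Bottom, Y, Alpha).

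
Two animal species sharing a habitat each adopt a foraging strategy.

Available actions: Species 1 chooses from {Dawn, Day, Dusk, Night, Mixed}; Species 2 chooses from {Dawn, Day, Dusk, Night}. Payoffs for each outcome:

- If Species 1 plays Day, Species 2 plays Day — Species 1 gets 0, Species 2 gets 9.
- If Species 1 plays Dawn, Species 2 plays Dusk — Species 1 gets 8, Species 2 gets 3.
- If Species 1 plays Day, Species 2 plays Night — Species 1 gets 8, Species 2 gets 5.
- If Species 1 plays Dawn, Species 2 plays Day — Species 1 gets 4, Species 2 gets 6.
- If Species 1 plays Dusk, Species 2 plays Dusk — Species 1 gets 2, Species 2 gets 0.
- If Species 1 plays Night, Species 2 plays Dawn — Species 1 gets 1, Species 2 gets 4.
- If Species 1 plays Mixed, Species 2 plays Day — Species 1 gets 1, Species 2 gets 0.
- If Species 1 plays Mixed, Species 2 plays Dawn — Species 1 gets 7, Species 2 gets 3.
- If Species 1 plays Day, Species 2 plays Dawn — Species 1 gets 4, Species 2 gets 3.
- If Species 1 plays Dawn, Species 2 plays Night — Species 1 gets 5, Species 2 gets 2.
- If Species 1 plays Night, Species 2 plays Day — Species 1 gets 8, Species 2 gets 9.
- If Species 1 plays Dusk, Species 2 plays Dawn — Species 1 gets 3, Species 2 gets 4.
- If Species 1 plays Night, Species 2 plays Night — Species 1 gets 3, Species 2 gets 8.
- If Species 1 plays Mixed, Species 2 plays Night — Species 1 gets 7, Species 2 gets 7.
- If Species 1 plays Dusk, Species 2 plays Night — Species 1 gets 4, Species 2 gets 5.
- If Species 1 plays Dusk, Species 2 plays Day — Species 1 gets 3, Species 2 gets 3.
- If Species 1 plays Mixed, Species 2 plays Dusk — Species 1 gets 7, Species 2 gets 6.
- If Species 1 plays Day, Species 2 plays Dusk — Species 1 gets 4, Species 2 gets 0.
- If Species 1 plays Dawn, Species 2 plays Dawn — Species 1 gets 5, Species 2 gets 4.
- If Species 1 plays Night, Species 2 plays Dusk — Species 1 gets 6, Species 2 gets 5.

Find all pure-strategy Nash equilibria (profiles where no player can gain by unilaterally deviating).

Pure NE: (Night, Day)

(Dawn, Dawn): Species 1 can switch to Mixed (5 → 7). Not NE.
(Dawn, Day): Species 1 can switch to Night (4 → 8). Not NE.
(Dawn, Dusk): Species 2 can switch to Dawn (3 → 4). Not NE.
(Dawn, Night): Species 1 can switch to Day (5 → 8). Not NE.
(Day, Dawn): Species 1 can switch to Dawn (4 → 5). Not NE.
(Day, Day): Species 1 can switch to Dawn (0 → 4). Not NE.
(Day, Dusk): Species 1 can switch to Dawn (4 → 8). Not NE.
(Day, Night): Species 2 can switch to Day (5 → 9). Not NE.
(Night, Day): Species 1 gets 8, best alternative 4; Species 2 gets 9, best alternative 8. No profitable deviation — NE.
(The remaining 11 profiles each have a profitable deviation by the same check.)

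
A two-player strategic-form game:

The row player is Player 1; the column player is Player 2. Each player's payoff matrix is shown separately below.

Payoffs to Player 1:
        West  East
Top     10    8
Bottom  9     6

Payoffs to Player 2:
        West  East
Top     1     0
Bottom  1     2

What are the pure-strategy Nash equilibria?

The unique pure-strategy Nash equilibrium is (Top, West).

Player 1 against West: payoffs 10, 9 → best response Top.
Player 1 against East: payoffs 8, 6 → best response Top.
Player 2 against Top: payoffs 1, 0 → best response West.
Player 2 against Bottom: payoffs 1, 2 → best response East.
Mutual best responses: (Top, West).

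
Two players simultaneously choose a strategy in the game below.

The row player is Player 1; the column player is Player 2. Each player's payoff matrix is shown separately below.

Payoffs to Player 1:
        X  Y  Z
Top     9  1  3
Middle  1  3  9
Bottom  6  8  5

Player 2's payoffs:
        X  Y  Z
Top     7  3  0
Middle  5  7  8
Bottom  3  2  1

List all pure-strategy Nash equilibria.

(Top, X): Player 1 gets 9, best alternative 6; Player 2 gets 7, best alternative 3. No profitable deviation — NE.
(Top, Y): Player 1 can switch to Middle (1 → 3). Not NE.
(Top, Z): Player 1 can switch to Middle (3 → 9). Not NE.
(Middle, X): Player 1 can switch to Top (1 → 9). Not NE.
(Middle, Y): Player 1 can switch to Bottom (3 → 8). Not NE.
(Middle, Z): Player 1 gets 9, best alternative 5; Player 2 gets 8, best alternative 7. No profitable deviation — NE.
(Bottom, X): Player 1 can switch to Top (6 → 9). Not NE.
(Bottom, Y): Player 2 can switch to X (2 → 3). Not NE.
(The remaining 1 profile has a profitable deviation by the same check.)

The pure Nash equilibria are (Top, X) and (Middle, Z).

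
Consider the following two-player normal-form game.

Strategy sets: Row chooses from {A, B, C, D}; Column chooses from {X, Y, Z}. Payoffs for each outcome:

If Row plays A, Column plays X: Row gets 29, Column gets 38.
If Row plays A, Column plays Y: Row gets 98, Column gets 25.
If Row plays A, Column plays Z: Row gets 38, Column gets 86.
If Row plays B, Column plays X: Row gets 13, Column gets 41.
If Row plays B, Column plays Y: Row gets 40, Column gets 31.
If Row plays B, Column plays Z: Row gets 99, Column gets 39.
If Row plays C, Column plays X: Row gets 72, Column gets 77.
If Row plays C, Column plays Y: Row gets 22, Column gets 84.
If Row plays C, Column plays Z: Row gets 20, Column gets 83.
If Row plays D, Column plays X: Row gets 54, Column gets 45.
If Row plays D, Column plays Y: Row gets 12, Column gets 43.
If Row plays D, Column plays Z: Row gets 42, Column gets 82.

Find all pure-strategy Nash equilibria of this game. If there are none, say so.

Row against X: payoffs 29, 13, 72, 54 → best response C.
Row against Y: payoffs 98, 40, 22, 12 → best response A.
Row against Z: payoffs 38, 99, 20, 42 → best response B.
Column against A: payoffs 38, 25, 86 → best response Z.
Column against B: payoffs 41, 31, 39 → best response X.
Column against C: payoffs 77, 84, 83 → best response Y.
Column against D: payoffs 45, 43, 82 → best response Z.
No profile is a mutual best response for all players.

none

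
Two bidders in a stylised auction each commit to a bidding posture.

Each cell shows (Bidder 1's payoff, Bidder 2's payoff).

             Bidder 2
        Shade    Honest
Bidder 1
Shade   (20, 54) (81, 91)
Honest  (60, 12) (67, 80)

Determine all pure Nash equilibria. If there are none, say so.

(Shade, Shade): Bidder 1 can switch to Honest (20 → 60). Not NE.
(Shade, Honest): Bidder 1 gets 81, best alternative 67; Bidder 2 gets 91, best alternative 54. No profitable deviation — NE.
(Honest, Shade): Bidder 2 can switch to Honest (12 → 80). Not NE.
(Honest, Honest): Bidder 1 can switch to Shade (67 → 81). Not NE.

(Shade, Honest)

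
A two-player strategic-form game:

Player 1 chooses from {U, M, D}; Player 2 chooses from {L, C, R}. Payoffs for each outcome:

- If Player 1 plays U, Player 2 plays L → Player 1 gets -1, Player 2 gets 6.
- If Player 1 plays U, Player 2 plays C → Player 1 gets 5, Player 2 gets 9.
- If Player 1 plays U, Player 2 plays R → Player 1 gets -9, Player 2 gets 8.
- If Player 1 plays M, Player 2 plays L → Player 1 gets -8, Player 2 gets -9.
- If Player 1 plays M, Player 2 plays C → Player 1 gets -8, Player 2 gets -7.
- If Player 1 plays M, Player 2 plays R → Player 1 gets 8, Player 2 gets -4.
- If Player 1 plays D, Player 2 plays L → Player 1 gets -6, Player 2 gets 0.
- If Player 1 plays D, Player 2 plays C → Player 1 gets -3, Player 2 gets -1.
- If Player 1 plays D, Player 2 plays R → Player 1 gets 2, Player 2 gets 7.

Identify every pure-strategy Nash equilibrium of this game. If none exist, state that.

Player 1 against L: payoffs -1, -8, -6 → best response U.
Player 1 against C: payoffs 5, -8, -3 → best response U.
Player 1 against R: payoffs -9, 8, 2 → best response M.
Player 2 against U: payoffs 6, 9, 8 → best response C.
Player 2 against M: payoffs -9, -7, -4 → best response R.
Player 2 against D: payoffs 0, -1, 7 → best response R.
Mutual best responses: (U, C); (M, R).

The pure Nash equilibria are (U, C), (M, R).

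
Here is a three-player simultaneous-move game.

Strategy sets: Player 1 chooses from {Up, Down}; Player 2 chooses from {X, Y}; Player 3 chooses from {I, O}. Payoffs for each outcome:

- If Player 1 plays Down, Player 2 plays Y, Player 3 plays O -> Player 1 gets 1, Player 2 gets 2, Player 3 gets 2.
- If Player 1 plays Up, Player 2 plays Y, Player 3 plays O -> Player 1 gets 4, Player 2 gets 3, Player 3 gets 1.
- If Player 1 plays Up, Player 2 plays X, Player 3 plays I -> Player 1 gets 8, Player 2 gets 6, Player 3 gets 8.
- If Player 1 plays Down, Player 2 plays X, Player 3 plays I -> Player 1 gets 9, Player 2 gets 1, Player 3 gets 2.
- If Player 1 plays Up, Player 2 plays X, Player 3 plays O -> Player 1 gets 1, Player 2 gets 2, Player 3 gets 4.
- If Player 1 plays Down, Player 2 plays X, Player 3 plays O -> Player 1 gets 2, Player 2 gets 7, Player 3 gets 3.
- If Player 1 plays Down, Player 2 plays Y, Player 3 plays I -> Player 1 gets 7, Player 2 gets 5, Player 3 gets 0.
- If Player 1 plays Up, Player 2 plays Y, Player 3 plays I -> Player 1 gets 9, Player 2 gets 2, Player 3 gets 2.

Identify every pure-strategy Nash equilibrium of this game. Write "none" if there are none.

Pure NE: (Down, X, O)

(Up, X, I): Player 1 can switch to Down (8 → 9). Not NE.
(Up, X, O): Player 1 can switch to Down (1 → 2). Not NE.
(Up, Y, I): Player 2 can switch to X (2 → 6). Not NE.
(Up, Y, O): Player 3 can switch to I (1 → 2). Not NE.
(Down, X, I): Player 2 can switch to Y (1 → 5). Not NE.
(Down, X, O): Player 1 gets 2, best alternative 1; Player 2 gets 7, best alternative 2; Player 3 gets 3, best alternative 2. No profitable deviation — NE.
(Down, Y, I): Player 1 can switch to Up (7 → 9). Not NE.
(The remaining 1 profile has a profitable deviation by the same check.)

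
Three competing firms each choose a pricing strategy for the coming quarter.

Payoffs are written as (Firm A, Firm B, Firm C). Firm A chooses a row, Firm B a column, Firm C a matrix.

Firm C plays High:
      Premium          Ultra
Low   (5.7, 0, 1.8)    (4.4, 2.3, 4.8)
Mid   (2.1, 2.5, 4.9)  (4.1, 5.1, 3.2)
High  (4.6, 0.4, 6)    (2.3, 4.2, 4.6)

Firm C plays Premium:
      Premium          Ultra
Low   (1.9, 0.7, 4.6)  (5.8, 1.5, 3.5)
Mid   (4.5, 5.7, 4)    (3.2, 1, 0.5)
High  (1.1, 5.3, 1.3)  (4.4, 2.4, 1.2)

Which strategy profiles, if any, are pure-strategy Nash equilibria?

For each player, find the best response to each opponent profile; mutual best responses are the pure NE.
Firm A against (Premium, High): payoffs 5.7, 2.1, 4.6 → best response Low.
Firm A against (Premium, Premium): payoffs 1.9, 4.5, 1.1 → best response Mid.
Firm A against (Ultra, High): payoffs 4.4, 4.1, 2.3 → best response Low.
Firm A against (Ultra, Premium): payoffs 5.8, 3.2, 4.4 → best response Low.
Firm B against (Low, High): payoffs 0, 2.3 → best response Ultra.
Firm B against (Low, Premium): payoffs 0.7, 1.5 → best response Ultra.
Firm B against (Mid, High): payoffs 2.5, 5.1 → best response Ultra.
Firm B against (Mid, Premium): payoffs 5.7, 1 → best response Premium.
Firm B against (High, High): payoffs 0.4, 4.2 → best response Ultra.
Firm B against (High, Premium): payoffs 5.3, 2.4 → best response Premium.
Firm C against (Low, Premium): payoffs 1.8, 4.6 → best response Premium.
Firm C against (Low, Ultra): payoffs 4.8, 3.5 → best response High.
Firm C against (Mid, Premium): payoffs 4.9, 4 → best response High.
Firm C against (Mid, Ultra): payoffs 3.2, 0.5 → best response High.
Firm C against (High, Premium): payoffs 6, 1.3 → best response High.
Firm C against (High, Ultra): payoffs 4.6, 1.2 → best response High.
Mutual best responses: (Low, Ultra, High).

(Low, Ultra, High)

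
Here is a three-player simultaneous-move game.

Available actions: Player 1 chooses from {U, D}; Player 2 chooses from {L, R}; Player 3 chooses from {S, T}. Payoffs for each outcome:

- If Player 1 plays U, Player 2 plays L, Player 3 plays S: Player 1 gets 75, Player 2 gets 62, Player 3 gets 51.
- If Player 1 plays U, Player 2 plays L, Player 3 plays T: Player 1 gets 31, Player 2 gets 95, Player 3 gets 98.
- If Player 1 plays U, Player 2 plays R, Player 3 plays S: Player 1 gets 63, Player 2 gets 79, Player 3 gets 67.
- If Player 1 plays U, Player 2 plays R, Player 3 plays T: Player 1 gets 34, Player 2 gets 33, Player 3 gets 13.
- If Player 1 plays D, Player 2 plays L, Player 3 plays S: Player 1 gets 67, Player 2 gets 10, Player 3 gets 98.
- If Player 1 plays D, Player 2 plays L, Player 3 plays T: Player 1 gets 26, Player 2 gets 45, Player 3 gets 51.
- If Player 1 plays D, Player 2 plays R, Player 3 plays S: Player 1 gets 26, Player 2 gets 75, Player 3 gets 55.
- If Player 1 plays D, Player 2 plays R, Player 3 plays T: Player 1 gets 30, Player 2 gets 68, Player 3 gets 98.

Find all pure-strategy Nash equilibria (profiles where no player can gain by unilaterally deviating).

Player 1 against (L, S): payoffs 75, 67 → best response U.
Player 1 against (L, T): payoffs 31, 26 → best response U.
Player 1 against (R, S): payoffs 63, 26 → best response U.
Player 1 against (R, T): payoffs 34, 30 → best response U.
Player 2 against (U, S): payoffs 62, 79 → best response R.
Player 2 against (U, T): payoffs 95, 33 → best response L.
Player 2 against (D, S): payoffs 10, 75 → best response R.
Player 2 against (D, T): payoffs 45, 68 → best response R.
Player 3 against (U, L): payoffs 51, 98 → best response T.
Player 3 against (U, R): payoffs 67, 13 → best response S.
Player 3 against (D, L): payoffs 98, 51 → best response S.
Player 3 against (D, R): payoffs 55, 98 → best response T.
Mutual best responses: (U, L, T); (U, R, S).

Pure-strategy Nash equilibria: (U, L, T) and (U, R, S)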